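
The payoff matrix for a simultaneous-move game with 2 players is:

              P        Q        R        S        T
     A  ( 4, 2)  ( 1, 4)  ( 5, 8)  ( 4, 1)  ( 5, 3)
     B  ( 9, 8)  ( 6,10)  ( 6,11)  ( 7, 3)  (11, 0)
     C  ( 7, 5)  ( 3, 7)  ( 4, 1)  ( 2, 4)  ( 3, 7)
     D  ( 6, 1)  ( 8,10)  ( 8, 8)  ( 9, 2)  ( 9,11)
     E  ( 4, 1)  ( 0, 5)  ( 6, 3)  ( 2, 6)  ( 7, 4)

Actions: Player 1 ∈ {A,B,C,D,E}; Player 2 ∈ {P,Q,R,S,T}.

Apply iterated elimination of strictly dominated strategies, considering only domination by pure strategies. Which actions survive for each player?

Survivors P1:{B,D} P2:{Q,R,T}

P1 drop A (B beats it: P:9>4 Q:6>1 R:6>5 S:7>4 T:11>5)
P1 drop C (B beats it: P:9>7 Q:6>3 R:6>4 S:7>2 T:11>3)
P1 drop E (D beats it: P:6>4 Q:8>0 R:8>6 S:9>2 T:9>7)
P2 drop P (Q beats it: B:10>8 D:10>1)
P2 drop S (Q beats it: B:10>3 D:10>2)
P1→{B,D} P2→{Q,R,T}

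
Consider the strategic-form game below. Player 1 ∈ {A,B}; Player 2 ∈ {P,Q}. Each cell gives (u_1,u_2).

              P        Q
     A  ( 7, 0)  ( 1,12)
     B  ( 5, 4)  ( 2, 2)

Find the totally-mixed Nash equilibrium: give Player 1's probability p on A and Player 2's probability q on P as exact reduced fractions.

(p,q) = (1/7, 1/3)

P1 indiff ⇒ q·7+(1-q)·1 = q·5+(1-q)·2 ⇒ q(2) = (1-q)(1) ⇒ q = 1/3
P2 indiff ⇒ p·0+(1-p)·4 = p·12+(1-p)·2 ⇒ p(-12) = (1-p)(-2) ⇒ p = 1/7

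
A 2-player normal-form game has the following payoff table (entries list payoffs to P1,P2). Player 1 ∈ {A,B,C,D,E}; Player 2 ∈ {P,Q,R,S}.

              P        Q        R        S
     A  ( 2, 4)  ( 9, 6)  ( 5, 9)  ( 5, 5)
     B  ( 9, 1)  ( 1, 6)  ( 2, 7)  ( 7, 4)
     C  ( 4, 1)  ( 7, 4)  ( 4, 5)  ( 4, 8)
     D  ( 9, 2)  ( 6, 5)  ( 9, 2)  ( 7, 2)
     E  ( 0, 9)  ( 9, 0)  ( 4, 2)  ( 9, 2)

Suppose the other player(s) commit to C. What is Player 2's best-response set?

u_2(P vs C) = 1
u_2(Q vs C) = 4
u_2(R vs C) = 5
u_2(S vs C) = 8
max payoff 8 at {S}

BR_2 = {S}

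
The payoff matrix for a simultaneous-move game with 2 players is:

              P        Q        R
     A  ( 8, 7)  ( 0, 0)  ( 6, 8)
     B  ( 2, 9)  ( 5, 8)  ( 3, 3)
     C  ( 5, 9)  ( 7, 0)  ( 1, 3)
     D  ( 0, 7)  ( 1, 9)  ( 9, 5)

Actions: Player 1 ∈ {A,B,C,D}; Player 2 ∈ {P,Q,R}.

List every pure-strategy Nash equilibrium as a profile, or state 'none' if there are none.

(A,P): not NE [P2→R gives 8>7]
(A,Q): not NE [P1→C gives 7>0; P2→R gives 8>0]
(A,R): not NE [P1→D gives 9>6]
(B,P): not NE [P1→A gives 8>2]
(B,Q): not NE [P1→C gives 7>5; P2→P gives 9>8]
(B,R): not NE [P1→D gives 9>3; P2→P gives 9>3]
(C,P): not NE [P1→A gives 8>5]
(C,Q): not NE [P2→P gives 9>0]
(C,R): not NE [P1→D gives 9>1; P2→P gives 9>3]
(D,P): not NE [P1→A gives 8>0; P2→Q gives 9>7]
(D,Q): not NE [P1→C gives 7>1]
(D,R): not NE [P2→Q gives 9>5]

PSNE: ∅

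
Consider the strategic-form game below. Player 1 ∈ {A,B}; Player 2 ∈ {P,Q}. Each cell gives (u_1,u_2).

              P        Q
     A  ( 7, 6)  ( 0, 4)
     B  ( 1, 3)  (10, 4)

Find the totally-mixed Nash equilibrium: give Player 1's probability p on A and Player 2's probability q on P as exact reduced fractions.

(p,q) = (1/3, 5/8)

P1 indiff ⇒ q·7+(1-q)·0 = q·1+(1-q)·10 ⇒ q(6) = (1-q)(10) ⇒ q = 5/8
P2 indiff ⇒ p·6+(1-p)·3 = p·4+(1-p)·4 ⇒ p(2) = (1-p)(1) ⇒ p = 1/3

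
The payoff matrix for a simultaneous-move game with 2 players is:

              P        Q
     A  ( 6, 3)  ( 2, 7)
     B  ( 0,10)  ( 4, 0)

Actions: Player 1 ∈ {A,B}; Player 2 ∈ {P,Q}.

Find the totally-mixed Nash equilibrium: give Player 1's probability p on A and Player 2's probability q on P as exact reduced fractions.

P1 indiff ⇒ q·6+(1-q)·2 = q·0+(1-q)·4 ⇒ q(6) = (1-q)(2) ⇒ q = 1/4
P2 indiff ⇒ p·3+(1-p)·10 = p·7+(1-p)·0 ⇒ p(-4) = (1-p)(-10) ⇒ p = 5/7

P1 mixes 5/7 on A; P2 mixes 1/4 on P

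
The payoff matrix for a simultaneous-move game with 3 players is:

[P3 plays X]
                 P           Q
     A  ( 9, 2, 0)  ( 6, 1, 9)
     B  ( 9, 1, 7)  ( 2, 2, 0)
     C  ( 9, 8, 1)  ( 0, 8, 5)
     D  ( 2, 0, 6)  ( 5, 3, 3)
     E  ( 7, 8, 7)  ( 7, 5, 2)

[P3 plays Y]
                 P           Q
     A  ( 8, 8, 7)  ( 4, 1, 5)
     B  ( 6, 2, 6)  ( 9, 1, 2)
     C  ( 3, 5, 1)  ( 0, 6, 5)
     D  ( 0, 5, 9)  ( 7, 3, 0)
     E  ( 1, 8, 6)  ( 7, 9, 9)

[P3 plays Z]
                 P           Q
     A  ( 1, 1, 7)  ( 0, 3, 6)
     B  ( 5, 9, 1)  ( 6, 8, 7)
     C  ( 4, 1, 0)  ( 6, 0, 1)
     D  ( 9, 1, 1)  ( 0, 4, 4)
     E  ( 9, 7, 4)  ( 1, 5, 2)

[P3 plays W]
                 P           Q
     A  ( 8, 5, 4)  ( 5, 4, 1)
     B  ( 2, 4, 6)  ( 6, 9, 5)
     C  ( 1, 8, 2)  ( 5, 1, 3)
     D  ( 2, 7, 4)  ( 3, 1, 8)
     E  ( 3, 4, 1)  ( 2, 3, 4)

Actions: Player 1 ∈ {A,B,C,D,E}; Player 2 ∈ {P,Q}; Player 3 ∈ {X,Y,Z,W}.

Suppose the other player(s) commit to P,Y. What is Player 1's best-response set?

BR_1 = {A}

u_1(A vs P,Y) = 8
u_1(B vs P,Y) = 6
u_1(C vs P,Y) = 3
u_1(D vs P,Y) = 0
u_1(E vs P,Y) = 1
max payoff 8 at {A}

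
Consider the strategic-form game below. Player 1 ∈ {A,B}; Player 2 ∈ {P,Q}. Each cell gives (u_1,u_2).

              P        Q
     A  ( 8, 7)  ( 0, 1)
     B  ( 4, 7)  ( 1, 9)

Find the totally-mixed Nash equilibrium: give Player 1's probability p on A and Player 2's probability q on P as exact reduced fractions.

P1 mixes 1/4 on A; P2 mixes 1/5 on P

P1 indiff ⇒ q·8+(1-q)·0 = q·4+(1-q)·1 ⇒ q(4) = (1-q)(1) ⇒ q = 1/5
P2 indiff ⇒ p·7+(1-p)·7 = p·1+(1-p)·9 ⇒ p(6) = (1-p)(2) ⇒ p = 1/4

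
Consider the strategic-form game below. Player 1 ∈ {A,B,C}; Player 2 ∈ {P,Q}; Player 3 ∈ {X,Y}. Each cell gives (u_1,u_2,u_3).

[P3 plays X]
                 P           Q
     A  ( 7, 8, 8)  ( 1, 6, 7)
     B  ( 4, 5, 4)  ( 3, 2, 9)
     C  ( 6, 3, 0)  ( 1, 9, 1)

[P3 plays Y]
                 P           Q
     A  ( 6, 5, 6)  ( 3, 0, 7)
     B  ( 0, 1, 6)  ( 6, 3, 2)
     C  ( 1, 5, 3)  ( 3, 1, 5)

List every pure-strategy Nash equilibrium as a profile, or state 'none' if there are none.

(A,P,X): NE
(A,P,Y): not NE [P3→X gives 8>6]
(A,Q,X): not NE [P1→B gives 3>1; P2→P gives 8>6]
(A,Q,Y): not NE [P1→B gives 6>3; P2→P gives 5>0]
(B,P,X): not NE [P1→A gives 7>4; P3→Y gives 6>4]
(B,P,Y): not NE [P1→A gives 6>0; P2→Q gives 3>1]
(B,Q,X): not NE [P2→P gives 5>2]
(B,Q,Y): not NE [P3→X gives 9>2]
(C,P,X): not NE [P1→A gives 7>6; P2→Q gives 9>3; P3→Y gives 3>0]
(C,P,Y): not NE [P1→A gives 6>1]
(C,Q,X): not NE [P1→B gives 3>1; P3→Y gives 5>1]
(C,Q,Y): not NE [P1→B gives 6>3; P2→P gives 5>1]

Nash profiles: (A,P,X)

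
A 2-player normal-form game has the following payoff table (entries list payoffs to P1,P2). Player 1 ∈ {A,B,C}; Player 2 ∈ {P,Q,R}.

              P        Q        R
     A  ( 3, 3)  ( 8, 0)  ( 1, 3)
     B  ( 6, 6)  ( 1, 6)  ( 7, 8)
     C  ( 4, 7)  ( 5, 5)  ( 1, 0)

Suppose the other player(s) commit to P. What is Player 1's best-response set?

u_1(A vs P) = 3
u_1(B vs P) = 6
u_1(C vs P) = 4
max payoff 6 at {B}

argmax u_1 = {B}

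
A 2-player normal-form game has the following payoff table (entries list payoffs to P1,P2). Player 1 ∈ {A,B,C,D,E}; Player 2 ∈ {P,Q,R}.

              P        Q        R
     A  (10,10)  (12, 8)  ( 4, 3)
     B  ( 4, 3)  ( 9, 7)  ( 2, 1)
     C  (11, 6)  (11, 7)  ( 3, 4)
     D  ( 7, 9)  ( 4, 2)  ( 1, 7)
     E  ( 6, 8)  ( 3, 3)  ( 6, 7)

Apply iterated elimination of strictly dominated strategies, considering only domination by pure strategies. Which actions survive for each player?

Survivors P1:{A,C} P2:{P,Q}

P1 drop B (A beats it: P:10>4 Q:12>9 R:4>2)
P1 drop D (A beats it: P:10>7 Q:12>4 R:4>1)
P2 drop R (P beats it: A:10>3 C:6>4 E:8>7)
P1 drop E (A beats it: P:10>6 Q:12>3)
P1→{A,C} P2→{P,Q}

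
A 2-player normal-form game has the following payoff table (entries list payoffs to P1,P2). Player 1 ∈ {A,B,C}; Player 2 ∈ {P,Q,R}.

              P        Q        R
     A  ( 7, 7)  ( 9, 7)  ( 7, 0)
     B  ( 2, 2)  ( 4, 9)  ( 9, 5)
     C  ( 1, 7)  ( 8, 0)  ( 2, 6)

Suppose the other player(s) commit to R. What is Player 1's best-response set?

BR_1 = {B}

u_1(A vs R) = 7
u_1(B vs R) = 9
u_1(C vs R) = 2
max payoff 9 at {B}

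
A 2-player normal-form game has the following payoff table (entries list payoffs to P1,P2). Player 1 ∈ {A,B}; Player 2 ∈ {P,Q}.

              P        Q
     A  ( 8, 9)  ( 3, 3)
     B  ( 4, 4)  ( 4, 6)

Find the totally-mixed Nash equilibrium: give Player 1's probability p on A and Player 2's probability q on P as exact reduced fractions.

P1 mixes 1/4 on A; P2 mixes 1/5 on P

P1 indiff ⇒ q·8+(1-q)·3 = q·4+(1-q)·4 ⇒ q(4) = (1-q)(1) ⇒ q = 1/5
P2 indiff ⇒ p·9+(1-p)·4 = p·3+(1-p)·6 ⇒ p(6) = (1-p)(2) ⇒ p = 1/4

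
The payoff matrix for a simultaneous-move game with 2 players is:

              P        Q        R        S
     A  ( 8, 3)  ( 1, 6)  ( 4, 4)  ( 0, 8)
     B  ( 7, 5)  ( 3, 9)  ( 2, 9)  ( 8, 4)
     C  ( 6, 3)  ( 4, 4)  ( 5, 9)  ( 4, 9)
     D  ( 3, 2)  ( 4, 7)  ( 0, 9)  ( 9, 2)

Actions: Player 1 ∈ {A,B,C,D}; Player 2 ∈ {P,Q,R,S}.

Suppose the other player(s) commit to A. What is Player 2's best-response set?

u_2(P vs A) = 3
u_2(Q vs A) = 6
u_2(R vs A) = 4
u_2(S vs A) = 8
max payoff 8 at {S}

BR_2 = {S}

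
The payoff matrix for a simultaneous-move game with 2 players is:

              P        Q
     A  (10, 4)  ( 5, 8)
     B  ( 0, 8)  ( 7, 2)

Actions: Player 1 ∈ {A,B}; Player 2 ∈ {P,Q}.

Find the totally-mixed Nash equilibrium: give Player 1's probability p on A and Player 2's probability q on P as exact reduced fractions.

P1 indiff ⇒ q·10+(1-q)·5 = q·0+(1-q)·7 ⇒ q(10) = (1-q)(2) ⇒ q = 1/6
P2 indiff ⇒ p·4+(1-p)·8 = p·8+(1-p)·2 ⇒ p(-4) = (1-p)(-6) ⇒ p = 3/5

p=3/5, q=1/6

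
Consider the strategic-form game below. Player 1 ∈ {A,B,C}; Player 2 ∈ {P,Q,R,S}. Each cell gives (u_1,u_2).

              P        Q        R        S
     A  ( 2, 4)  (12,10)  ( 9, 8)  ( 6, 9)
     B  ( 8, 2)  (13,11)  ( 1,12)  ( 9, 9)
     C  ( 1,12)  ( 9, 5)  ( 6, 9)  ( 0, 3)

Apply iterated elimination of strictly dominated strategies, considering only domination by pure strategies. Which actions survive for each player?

Survivors P1:{A,B} P2:{Q,R}

P1 drop C (A beats it: P:2>1 Q:12>9 R:9>6 S:6>0)
P2 drop P (Q beats it: A:10>4 B:11>2)
P2 drop S (Q beats it: A:10>9 B:11>9)
P1→{A,B} P2→{Q,R}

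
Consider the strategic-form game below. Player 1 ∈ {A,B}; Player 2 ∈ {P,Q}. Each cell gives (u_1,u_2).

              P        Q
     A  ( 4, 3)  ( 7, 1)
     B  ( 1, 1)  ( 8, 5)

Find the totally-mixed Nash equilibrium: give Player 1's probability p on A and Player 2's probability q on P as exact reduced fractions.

P1 mixes 2/3 on A; P2 mixes 1/4 on P

P1 indiff ⇒ q·4+(1-q)·7 = q·1+(1-q)·8 ⇒ q(3) = (1-q)(1) ⇒ q = 1/4
P2 indiff ⇒ p·3+(1-p)·1 = p·1+(1-p)·5 ⇒ p(2) = (1-p)(4) ⇒ p = 2/3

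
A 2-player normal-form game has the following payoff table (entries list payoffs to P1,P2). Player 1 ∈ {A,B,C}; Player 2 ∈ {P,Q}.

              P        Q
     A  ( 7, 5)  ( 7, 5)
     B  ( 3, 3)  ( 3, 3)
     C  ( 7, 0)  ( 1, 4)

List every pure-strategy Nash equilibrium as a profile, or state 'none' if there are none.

Nash profiles: (A,P), (A,Q)

(A,P): NE
(A,Q): NE
(B,P): not NE [P1→C gives 7>3]
(B,Q): not NE [P1→A gives 7>3]
(C,P): not NE [P2→Q gives 4>0]
(C,Q): not NE [P1→A gives 7>1]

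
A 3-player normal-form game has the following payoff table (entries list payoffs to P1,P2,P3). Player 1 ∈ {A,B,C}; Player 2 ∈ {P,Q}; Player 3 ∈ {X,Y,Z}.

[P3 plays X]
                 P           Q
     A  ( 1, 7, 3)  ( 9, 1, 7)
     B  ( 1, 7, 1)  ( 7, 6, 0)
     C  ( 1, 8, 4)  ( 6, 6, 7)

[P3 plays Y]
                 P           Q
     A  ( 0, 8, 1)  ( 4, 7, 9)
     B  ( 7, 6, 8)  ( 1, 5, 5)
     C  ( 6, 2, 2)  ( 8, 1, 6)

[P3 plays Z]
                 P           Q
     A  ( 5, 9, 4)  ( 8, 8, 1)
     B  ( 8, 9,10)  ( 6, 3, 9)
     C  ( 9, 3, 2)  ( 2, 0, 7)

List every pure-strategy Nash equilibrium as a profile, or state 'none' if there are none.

Nash profiles: (C,P,X)

(A,P,X): not NE [P3→Z gives 4>3]
(A,P,Y): not NE [P1→B gives 7>0; P3→Z gives 4>1]
(A,P,Z): not NE [P1→C gives 9>5]
(A,Q,X): not NE [P2→P gives 7>1; P3→Y gives 9>7]
(A,Q,Y): not NE [P1→C gives 8>4; P2→P gives 8>7]
(A,Q,Z): not NE [P2→P gives 9>8; P3→Y gives 9>1]
(B,P,X): not NE [P3→Z gives 10>1]
(B,P,Y): not NE [P3→Z gives 10>8]
(B,P,Z): not NE [P1→C gives 9>8]
(B,Q,X): not NE [P1→A gives 9>7; P2→P gives 7>6; P3→Z gives 9>0]
(B,Q,Y): not NE [P1→C gives 8>1; P2→P gives 6>5; P3→Z gives 9>5]
(B,Q,Z): not NE [P1→A gives 8>6; P2→P gives 9>3]
(C,P,X): NE
(C,P,Y): not NE [P1→B gives 7>6; P3→X gives 4>2]
(C,P,Z): not NE [P3→X gives 4>2]
(C,Q,X): not NE [P1→A gives 9>6; P2→P gives 8>6]
(C,Q,Y): not NE [P2→P gives 2>1; P3→Z gives 7>6]
(C,Q,Z): not NE [P1→A gives 8>2; P2→P gives 3>0]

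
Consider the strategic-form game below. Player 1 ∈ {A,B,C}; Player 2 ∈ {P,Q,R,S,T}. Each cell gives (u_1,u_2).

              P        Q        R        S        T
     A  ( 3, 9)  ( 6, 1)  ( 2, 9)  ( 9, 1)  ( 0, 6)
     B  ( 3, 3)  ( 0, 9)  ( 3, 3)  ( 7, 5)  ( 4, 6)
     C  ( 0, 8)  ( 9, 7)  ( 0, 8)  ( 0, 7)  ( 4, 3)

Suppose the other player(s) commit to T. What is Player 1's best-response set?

u_1(A vs T) = 0
u_1(B vs T) = 4
u_1(C vs T) = 4
max payoff 4 at {B,C}

argmax u_1 = {B,C}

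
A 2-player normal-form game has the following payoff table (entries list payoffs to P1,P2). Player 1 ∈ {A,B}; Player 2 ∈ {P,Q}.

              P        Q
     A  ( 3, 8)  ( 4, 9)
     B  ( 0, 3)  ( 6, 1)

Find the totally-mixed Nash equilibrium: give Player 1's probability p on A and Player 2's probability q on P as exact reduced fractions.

P1 indiff ⇒ q·3+(1-q)·4 = q·0+(1-q)·6 ⇒ q(3) = (1-q)(2) ⇒ q = 2/5
P2 indiff ⇒ p·8+(1-p)·3 = p·9+(1-p)·1 ⇒ p(-1) = (1-p)(-2) ⇒ p = 2/3

p=2/3, q=2/5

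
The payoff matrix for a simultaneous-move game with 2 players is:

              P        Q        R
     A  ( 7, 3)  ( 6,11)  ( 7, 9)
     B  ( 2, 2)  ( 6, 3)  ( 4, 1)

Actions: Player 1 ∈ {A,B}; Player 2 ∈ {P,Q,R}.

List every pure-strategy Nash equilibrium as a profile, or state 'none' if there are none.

(A,P): not NE [P2→Q gives 11>3]
(A,Q): NE
(A,R): not NE [P2→Q gives 11>9]
(B,P): not NE [P1→A gives 7>2; P2→Q gives 3>2]
(B,Q): NE
(B,R): not NE [P1→A gives 7>4; P2→Q gives 3>1]

Nash profiles: (A,Q), (B,Q)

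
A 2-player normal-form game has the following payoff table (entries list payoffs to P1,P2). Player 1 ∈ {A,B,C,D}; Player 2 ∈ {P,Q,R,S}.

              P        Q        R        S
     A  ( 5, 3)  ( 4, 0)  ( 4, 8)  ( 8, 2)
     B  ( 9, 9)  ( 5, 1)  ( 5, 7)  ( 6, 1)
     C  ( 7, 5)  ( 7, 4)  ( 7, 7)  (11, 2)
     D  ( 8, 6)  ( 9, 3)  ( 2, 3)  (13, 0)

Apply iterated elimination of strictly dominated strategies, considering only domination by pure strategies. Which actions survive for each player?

P1 drop A (C beats it: P:7>5 Q:7>4 R:7>4 S:11>8)
P2 drop Q (P beats it: B:9>1 C:5>4 D:6>3)
P2 drop S (P beats it: B:9>1 C:5>2 D:6>0)
P1 drop D (B beats it: P:9>8 R:5>2)
P1→{B,C} P2→{P,R}

IESDS → P1:{B,C} P2:{P,R}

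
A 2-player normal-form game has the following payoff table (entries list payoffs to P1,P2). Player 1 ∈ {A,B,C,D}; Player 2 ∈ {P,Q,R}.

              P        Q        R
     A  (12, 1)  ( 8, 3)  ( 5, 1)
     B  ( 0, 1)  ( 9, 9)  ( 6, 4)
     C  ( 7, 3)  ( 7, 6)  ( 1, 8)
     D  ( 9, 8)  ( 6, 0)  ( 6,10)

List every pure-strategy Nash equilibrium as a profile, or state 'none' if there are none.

(A,P): not NE [P2→Q gives 3>1]
(A,Q): not NE [P1→B gives 9>8]
(A,R): not NE [P1→D gives 6>5; P2→Q gives 3>1]
(B,P): not NE [P1→A gives 12>0; P2→Q gives 9>1]
(B,Q): NE
(B,R): not NE [P2→Q gives 9>4]
(C,P): not NE [P1→A gives 12>7; P2→R gives 8>3]
(C,Q): not NE [P1→B gives 9>7; P2→R gives 8>6]
(C,R): not NE [P1→D gives 6>1]
(D,P): not NE [P1→A gives 12>9; P2→R gives 10>8]
(D,Q): not NE [P1→B gives 9>6; P2→R gives 10>0]
(D,R): NE

NE set: (B,Q), (D,R)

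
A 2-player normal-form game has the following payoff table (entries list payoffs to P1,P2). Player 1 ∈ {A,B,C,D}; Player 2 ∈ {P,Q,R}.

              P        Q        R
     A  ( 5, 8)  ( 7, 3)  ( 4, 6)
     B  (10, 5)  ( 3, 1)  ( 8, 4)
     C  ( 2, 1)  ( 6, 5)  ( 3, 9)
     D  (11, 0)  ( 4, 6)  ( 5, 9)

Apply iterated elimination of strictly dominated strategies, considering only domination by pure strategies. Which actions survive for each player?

Survivors P1:{B,D} P2:{P,R}

P1 drop C (A beats it: P:5>2 Q:7>6 R:4>3)
P2 drop Q (R beats it: A:6>3 B:4>1 D:9>6)
P1 drop A (B beats it: P:10>5 R:8>4)
P1→{B,D} P2→{P,R}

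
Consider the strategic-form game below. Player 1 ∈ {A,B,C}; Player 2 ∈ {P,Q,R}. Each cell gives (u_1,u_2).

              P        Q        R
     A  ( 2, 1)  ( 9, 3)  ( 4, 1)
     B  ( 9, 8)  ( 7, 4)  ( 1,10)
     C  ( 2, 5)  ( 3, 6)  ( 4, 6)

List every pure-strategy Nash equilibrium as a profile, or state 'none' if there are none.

NE set: (A,Q), (C,R)

(A,P): not NE [P1→B gives 9>2; P2→Q gives 3>1]
(A,Q): NE
(A,R): not NE [P2→Q gives 3>1]
(B,P): not NE [P2→R gives 10>8]
(B,Q): not NE [P1→A gives 9>7; P2→R gives 10>4]
(B,R): not NE [P1→C gives 4>1]
(C,P): not NE [P1→B gives 9>2; P2→R gives 6>5]
(C,Q): not NE [P1→A gives 9>3]
(C,R): NE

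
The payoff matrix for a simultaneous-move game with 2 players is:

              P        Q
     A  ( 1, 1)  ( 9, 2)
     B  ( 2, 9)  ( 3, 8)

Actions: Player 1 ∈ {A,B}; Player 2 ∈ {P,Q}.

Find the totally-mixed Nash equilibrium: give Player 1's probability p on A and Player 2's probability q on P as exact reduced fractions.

p=1/2, q=6/7

P1 indiff ⇒ q·1+(1-q)·9 = q·2+(1-q)·3 ⇒ q(-1) = (1-q)(-6) ⇒ q = 6/7
P2 indiff ⇒ p·1+(1-p)·9 = p·2+(1-p)·8 ⇒ p(-1) = (1-p)(-1) ⇒ p = 1/2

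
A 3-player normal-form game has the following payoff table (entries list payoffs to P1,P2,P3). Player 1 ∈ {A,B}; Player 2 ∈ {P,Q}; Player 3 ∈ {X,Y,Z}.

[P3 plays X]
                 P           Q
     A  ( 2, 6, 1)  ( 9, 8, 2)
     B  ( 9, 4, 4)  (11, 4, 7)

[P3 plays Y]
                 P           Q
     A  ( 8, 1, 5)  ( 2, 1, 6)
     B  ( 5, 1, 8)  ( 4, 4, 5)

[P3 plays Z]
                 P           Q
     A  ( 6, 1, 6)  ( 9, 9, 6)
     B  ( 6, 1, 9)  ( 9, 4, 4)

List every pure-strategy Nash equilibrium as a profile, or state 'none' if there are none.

(A,P,X): not NE [P1→B gives 9>2; P2→Q gives 8>6; P3→Z gives 6>1]
(A,P,Y): not NE [P3→Z gives 6>5]
(A,P,Z): not NE [P2→Q gives 9>1]
(A,Q,X): not NE [P1→B gives 11>9; P3→Z gives 6>2]
(A,Q,Y): not NE [P1→B gives 4>2]
(A,Q,Z): NE
(B,P,X): not NE [P3→Z gives 9>4]
(B,P,Y): not NE [P1→A gives 8>5; P2→Q gives 4>1; P3→Z gives 9>8]
(B,P,Z): not NE [P2→Q gives 4>1]
(B,Q,X): NE
(B,Q,Y): not NE [P3→X gives 7>5]
(B,Q,Z): not NE [P3→X gives 7>4]

NE set: (A,Q,Z), (B,Q,X)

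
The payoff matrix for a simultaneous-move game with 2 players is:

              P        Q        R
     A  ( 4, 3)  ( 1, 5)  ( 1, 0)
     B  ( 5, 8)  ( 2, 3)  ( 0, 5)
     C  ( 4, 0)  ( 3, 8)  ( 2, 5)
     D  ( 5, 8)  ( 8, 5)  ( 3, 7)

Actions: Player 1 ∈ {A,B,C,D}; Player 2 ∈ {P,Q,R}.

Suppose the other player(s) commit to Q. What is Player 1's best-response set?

u_1(A vs Q) = 1
u_1(B vs Q) = 2
u_1(C vs Q) = 3
u_1(D vs Q) = 8
max payoff 8 at {D}

BR_1 = {D}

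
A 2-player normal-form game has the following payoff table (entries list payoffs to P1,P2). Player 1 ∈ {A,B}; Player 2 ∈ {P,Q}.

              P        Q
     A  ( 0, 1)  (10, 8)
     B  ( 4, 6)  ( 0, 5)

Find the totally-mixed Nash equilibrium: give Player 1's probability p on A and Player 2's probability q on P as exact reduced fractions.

P1 mixes 1/8 on A; P2 mixes 5/7 on P

P1 indiff ⇒ q·0+(1-q)·10 = q·4+(1-q)·0 ⇒ q(-4) = (1-q)(-10) ⇒ q = 5/7
P2 indiff ⇒ p·1+(1-p)·6 = p·8+(1-p)·5 ⇒ p(-7) = (1-p)(-1) ⇒ p = 1/8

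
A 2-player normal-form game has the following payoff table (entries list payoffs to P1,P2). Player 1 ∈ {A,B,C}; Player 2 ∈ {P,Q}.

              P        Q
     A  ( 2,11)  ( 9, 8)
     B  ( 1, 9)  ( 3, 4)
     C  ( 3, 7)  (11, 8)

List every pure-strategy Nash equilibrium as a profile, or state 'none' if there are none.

(A,P): not NE [P1→C gives 3>2]
(A,Q): not NE [P1→C gives 11>9; P2→P gives 11>8]
(B,P): not NE [P1→C gives 3>1]
(B,Q): not NE [P1→C gives 11>3; P2→P gives 9>4]
(C,P): not NE [P2→Q gives 8>7]
(C,Q): NE

PSNE = {(C,Q)}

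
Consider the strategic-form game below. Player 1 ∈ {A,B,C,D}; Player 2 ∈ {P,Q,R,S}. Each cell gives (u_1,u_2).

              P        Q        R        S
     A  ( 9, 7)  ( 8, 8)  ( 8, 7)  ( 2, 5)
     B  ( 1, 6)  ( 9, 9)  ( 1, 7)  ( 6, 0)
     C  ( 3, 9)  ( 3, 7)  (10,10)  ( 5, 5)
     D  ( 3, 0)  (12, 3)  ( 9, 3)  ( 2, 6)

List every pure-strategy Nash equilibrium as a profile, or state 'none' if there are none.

(A,P): not NE [P2→Q gives 8>7]
(A,Q): not NE [P1→D gives 12>8]
(A,R): not NE [P1→C gives 10>8; P2→Q gives 8>7]
(A,S): not NE [P1→B gives 6>2; P2→Q gives 8>5]
(B,P): not NE [P1→A gives 9>1; P2→Q gives 9>6]
(B,Q): not NE [P1→D gives 12>9]
(B,R): not NE [P1→C gives 10>1; P2→Q gives 9>7]
(B,S): not NE [P2→Q gives 9>0]
(C,P): not NE [P1→A gives 9>3; P2→R gives 10>9]
(C,Q): not NE [P1→D gives 12>3; P2→R gives 10>7]
(C,R): NE
(C,S): not NE [P1→B gives 6>5; P2→R gives 10>5]
(D,P): not NE [P1→A gives 9>3; P2→S gives 6>0]
(D,Q): not NE [P2→S gives 6>3]
(D,R): not NE [P1→C gives 10>9; P2→S gives 6>3]
(D,S): not NE [P1→B gives 6>2]

NE set: (C,R)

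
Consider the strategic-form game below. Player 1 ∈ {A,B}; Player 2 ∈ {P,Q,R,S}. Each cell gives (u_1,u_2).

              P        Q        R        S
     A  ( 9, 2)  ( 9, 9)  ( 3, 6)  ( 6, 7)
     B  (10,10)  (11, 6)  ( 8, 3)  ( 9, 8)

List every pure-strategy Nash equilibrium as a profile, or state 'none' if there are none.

PSNE = {(B,P)}

(A,P): not NE [P1→B gives 10>9; P2→Q gives 9>2]
(A,Q): not NE [P1→B gives 11>9]
(A,R): not NE [P1→B gives 8>3; P2→Q gives 9>6]
(A,S): not NE [P1→B gives 9>6; P2→Q gives 9>7]
(B,P): NE
(B,Q): not NE [P2→P gives 10>6]
(B,R): not NE [P2→P gives 10>3]
(B,S): not NE [P2→P gives 10>8]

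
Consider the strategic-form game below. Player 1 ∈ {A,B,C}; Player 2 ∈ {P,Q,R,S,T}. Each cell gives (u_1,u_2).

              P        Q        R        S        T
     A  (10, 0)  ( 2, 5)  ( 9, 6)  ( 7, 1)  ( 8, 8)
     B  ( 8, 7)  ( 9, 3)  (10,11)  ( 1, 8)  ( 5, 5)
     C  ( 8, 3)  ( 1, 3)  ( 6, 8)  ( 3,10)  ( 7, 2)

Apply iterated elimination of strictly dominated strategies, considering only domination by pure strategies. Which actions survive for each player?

P1 drop C (A beats it: P:10>8 Q:2>1 R:9>6 S:7>3 T:8>7)
P2 drop P (R beats it: A:6>0 B:11>7)
P2 drop Q (R beats it: A:6>5 B:11>3)
P2 drop S (R beats it: A:6>1 B:11>8)
P1→{A,B} P2→{R,T}

Remaining: P1:{A,B} P2:{R,T}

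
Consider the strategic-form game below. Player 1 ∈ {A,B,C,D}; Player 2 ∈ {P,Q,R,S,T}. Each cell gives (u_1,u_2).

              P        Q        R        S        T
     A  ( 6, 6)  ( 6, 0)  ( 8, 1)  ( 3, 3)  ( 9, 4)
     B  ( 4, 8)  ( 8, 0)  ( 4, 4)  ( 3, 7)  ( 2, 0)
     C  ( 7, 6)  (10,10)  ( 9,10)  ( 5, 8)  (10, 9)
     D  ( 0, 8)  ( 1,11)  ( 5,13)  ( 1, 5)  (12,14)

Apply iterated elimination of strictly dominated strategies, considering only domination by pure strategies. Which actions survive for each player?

IESDS → P1:{C,D} P2:{Q,R,T}

P1 drop A (C beats it: P:7>6 Q:10>6 R:9>8 S:5>3 T:10>9)
P1 drop B (C beats it: P:7>4 Q:10>8 R:9>4 S:5>3 T:10>2)
P2 drop P (Q beats it: C:10>6 D:11>8)
P2 drop S (Q beats it: C:10>8 D:11>5)
P1→{C,D} P2→{Q,R,T}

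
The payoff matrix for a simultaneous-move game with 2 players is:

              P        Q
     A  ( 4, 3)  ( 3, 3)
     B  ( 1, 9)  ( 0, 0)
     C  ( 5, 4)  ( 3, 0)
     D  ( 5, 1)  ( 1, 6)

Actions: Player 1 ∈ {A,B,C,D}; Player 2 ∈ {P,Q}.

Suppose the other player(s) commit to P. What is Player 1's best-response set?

BR_1 = {C,D}

u_1(A vs P) = 4
u_1(B vs P) = 1
u_1(C vs P) = 5
u_1(D vs P) = 5
max payoff 5 at {C,D}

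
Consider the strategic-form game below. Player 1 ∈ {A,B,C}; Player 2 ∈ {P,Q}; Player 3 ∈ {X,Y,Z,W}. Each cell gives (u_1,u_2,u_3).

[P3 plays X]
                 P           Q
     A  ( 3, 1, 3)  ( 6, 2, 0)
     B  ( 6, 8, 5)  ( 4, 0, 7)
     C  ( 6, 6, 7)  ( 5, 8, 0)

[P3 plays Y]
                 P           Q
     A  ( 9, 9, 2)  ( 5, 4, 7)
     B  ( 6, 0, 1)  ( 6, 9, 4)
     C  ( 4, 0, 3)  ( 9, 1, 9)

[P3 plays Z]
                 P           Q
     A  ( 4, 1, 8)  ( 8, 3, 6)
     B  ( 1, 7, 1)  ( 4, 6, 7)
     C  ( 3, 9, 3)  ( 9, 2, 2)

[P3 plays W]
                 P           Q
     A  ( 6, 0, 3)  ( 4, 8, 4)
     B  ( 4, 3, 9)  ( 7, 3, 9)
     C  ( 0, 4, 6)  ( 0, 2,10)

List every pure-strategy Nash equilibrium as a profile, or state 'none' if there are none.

(A,P,X): not NE [P1→C gives 6>3; P2→Q gives 2>1; P3→Z gives 8>3]
(A,P,Y): not NE [P3→Z gives 8>2]
(A,P,Z): not NE [P2→Q gives 3>1]
(A,P,W): not NE [P2→Q gives 8>0; P3→Z gives 8>3]
(A,Q,X): not NE [P3→Y gives 7>0]
(A,Q,Y): not NE [P1→C gives 9>5; P2→P gives 9>4]
(A,Q,Z): not NE [P1→C gives 9>8; P3→Y gives 7>6]
(A,Q,W): not NE [P1→B gives 7>4; P3→Y gives 7>4]
(B,P,X): not NE [P3→W gives 9>5]
(B,P,Y): not NE [P1→A gives 9>6; P2→Q gives 9>0; P3→W gives 9>1]
(B,P,Z): not NE [P1→A gives 4>1; P3→W gives 9>1]
(B,P,W): not NE [P1→A gives 6>4]
(B,Q,X): not NE [P1→A gives 6>4; P2→P gives 8>0; P3→W gives 9>7]
(B,Q,Y): not NE [P1→C gives 9>6; P3→W gives 9>4]
(B,Q,Z): not NE [P1→C gives 9>4; P2→P gives 7>6; P3→W gives 9>7]
(B,Q,W): NE
(C,P,X): not NE [P2→Q gives 8>6]
(C,P,Y): not NE [P1→A gives 9>4; P2→Q gives 1>0; P3→X gives 7>3]
(C,P,Z): not NE [P1→A gives 4>3; P3→X gives 7>3]
(C,P,W): not NE [P1→A gives 6>0; P3→X gives 7>6]
(C,Q,X): not NE [P1→A gives 6>5; P3→W gives 10>0]
(C,Q,Y): not NE [P3→W gives 10>9]
(C,Q,Z): not NE [P2→P gives 9>2; P3→W gives 10>2]
(C,Q,W): not NE [P1→B gives 7>0; P2→P gives 4>2]

NE set: (B,Q,W)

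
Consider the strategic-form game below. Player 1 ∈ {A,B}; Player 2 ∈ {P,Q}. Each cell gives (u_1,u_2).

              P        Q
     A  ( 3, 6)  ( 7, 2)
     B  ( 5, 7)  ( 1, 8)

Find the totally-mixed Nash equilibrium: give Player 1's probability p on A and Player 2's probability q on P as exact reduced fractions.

P1 indiff ⇒ q·3+(1-q)·7 = q·5+(1-q)·1 ⇒ q(-2) = (1-q)(-6) ⇒ q = 3/4
P2 indiff ⇒ p·6+(1-p)·7 = p·2+(1-p)·8 ⇒ p(4) = (1-p)(1) ⇒ p = 1/5

p=1/5, q=3/4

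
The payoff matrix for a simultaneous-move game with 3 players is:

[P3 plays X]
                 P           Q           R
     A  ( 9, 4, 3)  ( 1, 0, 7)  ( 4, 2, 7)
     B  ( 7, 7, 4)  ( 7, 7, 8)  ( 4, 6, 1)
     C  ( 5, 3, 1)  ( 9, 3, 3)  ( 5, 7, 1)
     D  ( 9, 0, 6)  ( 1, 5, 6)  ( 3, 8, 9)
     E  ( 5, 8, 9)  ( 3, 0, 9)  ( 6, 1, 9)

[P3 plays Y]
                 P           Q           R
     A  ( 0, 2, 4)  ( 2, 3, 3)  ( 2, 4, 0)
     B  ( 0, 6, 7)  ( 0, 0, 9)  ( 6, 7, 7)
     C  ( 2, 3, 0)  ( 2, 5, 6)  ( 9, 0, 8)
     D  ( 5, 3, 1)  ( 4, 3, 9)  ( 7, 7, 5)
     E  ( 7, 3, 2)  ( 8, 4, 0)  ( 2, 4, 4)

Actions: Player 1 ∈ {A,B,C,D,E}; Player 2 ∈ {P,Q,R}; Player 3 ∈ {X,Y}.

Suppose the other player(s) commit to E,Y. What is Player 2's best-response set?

BR_2 = {Q,R}

u_2(P vs E,Y) = 3
u_2(Q vs E,Y) = 4
u_2(R vs E,Y) = 4
max payoff 4 at {Q,R}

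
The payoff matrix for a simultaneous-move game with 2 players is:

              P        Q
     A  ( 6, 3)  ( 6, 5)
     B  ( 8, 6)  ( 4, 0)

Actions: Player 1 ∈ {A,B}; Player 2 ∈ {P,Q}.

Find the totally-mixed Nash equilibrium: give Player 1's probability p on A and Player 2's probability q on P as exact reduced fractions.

P1 indiff ⇒ q·6+(1-q)·6 = q·8+(1-q)·4 ⇒ q(-2) = (1-q)(-2) ⇒ q = 1/2
P2 indiff ⇒ p·3+(1-p)·6 = p·5+(1-p)·0 ⇒ p(-2) = (1-p)(-6) ⇒ p = 3/4

P1 mixes 3/4 on A; P2 mixes 1/2 on P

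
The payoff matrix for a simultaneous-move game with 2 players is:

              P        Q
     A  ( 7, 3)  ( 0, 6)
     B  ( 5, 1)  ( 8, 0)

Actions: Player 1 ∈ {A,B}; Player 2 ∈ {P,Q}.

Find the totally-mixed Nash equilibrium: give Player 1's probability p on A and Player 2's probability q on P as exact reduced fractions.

P1 indiff ⇒ q·7+(1-q)·0 = q·5+(1-q)·8 ⇒ q(2) = (1-q)(8) ⇒ q = 4/5
P2 indiff ⇒ p·3+(1-p)·1 = p·6+(1-p)·0 ⇒ p(-3) = (1-p)(-1) ⇒ p = 1/4

p=1/4, q=4/5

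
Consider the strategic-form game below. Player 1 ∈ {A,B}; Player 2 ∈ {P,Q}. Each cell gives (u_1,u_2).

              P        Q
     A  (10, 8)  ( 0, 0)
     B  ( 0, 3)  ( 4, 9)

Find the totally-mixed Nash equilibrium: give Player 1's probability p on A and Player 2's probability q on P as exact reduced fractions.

P1 indiff ⇒ q·10+(1-q)·0 = q·0+(1-q)·4 ⇒ q(10) = (1-q)(4) ⇒ q = 2/7
P2 indiff ⇒ p·8+(1-p)·3 = p·0+(1-p)·9 ⇒ p(8) = (1-p)(6) ⇒ p = 3/7

(p,q) = (3/7, 2/7)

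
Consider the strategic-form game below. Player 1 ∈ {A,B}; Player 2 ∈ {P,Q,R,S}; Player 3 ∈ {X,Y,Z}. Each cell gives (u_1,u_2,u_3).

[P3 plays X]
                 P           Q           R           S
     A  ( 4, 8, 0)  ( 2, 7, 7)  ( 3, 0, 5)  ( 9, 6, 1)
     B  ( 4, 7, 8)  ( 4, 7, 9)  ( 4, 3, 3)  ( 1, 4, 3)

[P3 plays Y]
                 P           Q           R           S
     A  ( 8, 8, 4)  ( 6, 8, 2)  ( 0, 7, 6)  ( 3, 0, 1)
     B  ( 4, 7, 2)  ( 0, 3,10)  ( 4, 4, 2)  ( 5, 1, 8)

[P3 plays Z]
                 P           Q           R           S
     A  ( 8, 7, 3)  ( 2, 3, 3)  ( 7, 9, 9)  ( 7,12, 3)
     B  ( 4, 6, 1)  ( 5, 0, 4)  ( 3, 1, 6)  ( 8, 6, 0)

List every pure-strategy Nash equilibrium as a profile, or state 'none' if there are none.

(A,P,X): not NE [P3→Y gives 4>0]
(A,P,Y): NE
(A,P,Z): not NE [P2→S gives 12>7; P3→Y gives 4>3]
(A,Q,X): not NE [P1→B gives 4>2; P2→P gives 8>7]
(A,Q,Y): not NE [P3→X gives 7>2]
(A,Q,Z): not NE [P1→B gives 5>2; P2→S gives 12>3; P3→X gives 7>3]
(A,R,X): not NE [P1→B gives 4>3; P2→P gives 8>0; P3→Z gives 9>5]
(A,R,Y): not NE [P1→B gives 4>0; P2→Q gives 8>7; P3→Z gives 9>6]
(A,R,Z): not NE [P2→S gives 12>9]
(A,S,X): not NE [P2→P gives 8>6; P3→Z gives 3>1]
(A,S,Y): not NE [P1→B gives 5>3; P2→Q gives 8>0; P3→Z gives 3>1]
(A,S,Z): not NE [P1→B gives 8>7]
(B,P,X): NE
(B,P,Y): not NE [P1→A gives 8>4; P3→X gives 8>2]
(B,P,Z): not NE [P1→A gives 8>4; P3→X gives 8>1]
(B,Q,X): not NE [P3→Y gives 10>9]
(B,Q,Y): not NE [P1→A gives 6>0; P2→P gives 7>3]
(B,Q,Z): not NE [P2→S gives 6>0; P3→Y gives 10>4]
(B,R,X): not NE [P2→Q gives 7>3; P3→Z gives 6>3]
(B,R,Y): not NE [P2→P gives 7>4; P3→Z gives 6>2]
(B,R,Z): not NE [P1→A gives 7>3; P2→S gives 6>1]
(B,S,X): not NE [P1→A gives 9>1; P2→Q gives 7>4; P3→Y gives 8>3]
(B,S,Y): not NE [P2→P gives 7>1]
(B,S,Z): not NE [P3→Y gives 8>0]

PSNE = {(A,P,Y), (B,P,X)}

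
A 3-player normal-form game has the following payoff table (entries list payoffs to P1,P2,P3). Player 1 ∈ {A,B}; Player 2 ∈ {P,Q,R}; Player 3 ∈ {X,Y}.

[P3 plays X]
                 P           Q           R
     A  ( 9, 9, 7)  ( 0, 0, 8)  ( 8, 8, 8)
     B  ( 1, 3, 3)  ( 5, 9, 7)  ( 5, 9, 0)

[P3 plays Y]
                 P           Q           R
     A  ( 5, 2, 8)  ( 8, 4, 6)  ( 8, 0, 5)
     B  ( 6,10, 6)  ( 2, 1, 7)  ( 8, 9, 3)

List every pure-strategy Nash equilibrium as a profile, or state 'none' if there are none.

(A,P,X): not NE [P3→Y gives 8>7]
(A,P,Y): not NE [P1→B gives 6>5; P2→Q gives 4>2]
(A,Q,X): not NE [P1→B gives 5>0; P2→P gives 9>0]
(A,Q,Y): not NE [P3→X gives 8>6]
(A,R,X): not NE [P2→P gives 9>8]
(A,R,Y): not NE [P2→Q gives 4>0; P3→X gives 8>5]
(B,P,X): not NE [P1→A gives 9>1; P2→R gives 9>3; P3→Y gives 6>3]
(B,P,Y): NE
(B,Q,X): NE
(B,Q,Y): not NE [P1→A gives 8>2; P2→P gives 10>1]
(B,R,X): not NE [P1→A gives 8>5; P3→Y gives 3>0]
(B,R,Y): not NE [P2→P gives 10>9]

NE set: (B,P,Y), (B,Q,X)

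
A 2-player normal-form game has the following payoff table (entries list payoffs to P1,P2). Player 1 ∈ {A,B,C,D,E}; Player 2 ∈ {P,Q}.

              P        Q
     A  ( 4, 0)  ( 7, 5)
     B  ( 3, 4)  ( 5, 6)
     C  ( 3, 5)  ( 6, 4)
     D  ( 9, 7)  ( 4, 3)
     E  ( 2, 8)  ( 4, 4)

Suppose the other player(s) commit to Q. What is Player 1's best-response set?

argmax u_1 = {A}

u_1(A vs Q) = 7
u_1(B vs Q) = 5
u_1(C vs Q) = 6
u_1(D vs Q) = 4
u_1(E vs Q) = 4
max payoff 7 at {A}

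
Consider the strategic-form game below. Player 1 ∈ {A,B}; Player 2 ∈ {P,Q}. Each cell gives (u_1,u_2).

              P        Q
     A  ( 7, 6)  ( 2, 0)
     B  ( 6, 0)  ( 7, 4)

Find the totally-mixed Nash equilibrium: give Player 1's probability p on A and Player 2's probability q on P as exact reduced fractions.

P1 indiff ⇒ q·7+(1-q)·2 = q·6+(1-q)·7 ⇒ q(1) = (1-q)(5) ⇒ q = 5/6
P2 indiff ⇒ p·6+(1-p)·0 = p·0+(1-p)·4 ⇒ p(6) = (1-p)(4) ⇒ p = 2/5

(p,q) = (2/5, 5/6)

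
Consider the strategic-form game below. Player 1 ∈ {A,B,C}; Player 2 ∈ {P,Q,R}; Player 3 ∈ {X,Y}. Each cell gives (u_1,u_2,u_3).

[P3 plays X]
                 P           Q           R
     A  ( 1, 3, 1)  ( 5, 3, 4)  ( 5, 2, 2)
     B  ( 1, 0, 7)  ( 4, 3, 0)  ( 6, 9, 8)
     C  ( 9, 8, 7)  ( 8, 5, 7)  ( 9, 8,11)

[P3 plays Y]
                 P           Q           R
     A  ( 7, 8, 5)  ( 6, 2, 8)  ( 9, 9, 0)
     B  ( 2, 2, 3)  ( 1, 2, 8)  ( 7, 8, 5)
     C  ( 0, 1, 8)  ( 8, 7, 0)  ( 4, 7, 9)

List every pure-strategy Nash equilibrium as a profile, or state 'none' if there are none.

PSNE = {(C,R,X)}

(A,P,X): not NE [P1→C gives 9>1; P3→Y gives 5>1]
(A,P,Y): not NE [P2→R gives 9>8]
(A,Q,X): not NE [P1→C gives 8>5; P3→Y gives 8>4]
(A,Q,Y): not NE [P1→C gives 8>6; P2→R gives 9>2]
(A,R,X): not NE [P1→C gives 9>5; P2→Q gives 3>2]
(A,R,Y): not NE [P3→X gives 2>0]
(B,P,X): not NE [P1→C gives 9>1; P2→R gives 9>0]
(B,P,Y): not NE [P1→A gives 7>2; P2→R gives 8>2; P3→X gives 7>3]
(B,Q,X): not NE [P1→C gives 8>4; P2→R gives 9>3; P3→Y gives 8>0]
(B,Q,Y): not NE [P1→C gives 8>1; P2→R gives 8>2]
(B,R,X): not NE [P1→C gives 9>6]
(B,R,Y): not NE [P1→A gives 9>7; P3→X gives 8>5]
(C,P,X): not NE [P3→Y gives 8>7]
(C,P,Y): not NE [P1→A gives 7>0; P2→R gives 7>1]
(C,Q,X): not NE [P2→R gives 8>5]
(C,Q,Y): not NE [P3→X gives 7>0]
(C,R,X): NE
(C,R,Y): not NE [P1→A gives 9>4; P3→X gives 11>9]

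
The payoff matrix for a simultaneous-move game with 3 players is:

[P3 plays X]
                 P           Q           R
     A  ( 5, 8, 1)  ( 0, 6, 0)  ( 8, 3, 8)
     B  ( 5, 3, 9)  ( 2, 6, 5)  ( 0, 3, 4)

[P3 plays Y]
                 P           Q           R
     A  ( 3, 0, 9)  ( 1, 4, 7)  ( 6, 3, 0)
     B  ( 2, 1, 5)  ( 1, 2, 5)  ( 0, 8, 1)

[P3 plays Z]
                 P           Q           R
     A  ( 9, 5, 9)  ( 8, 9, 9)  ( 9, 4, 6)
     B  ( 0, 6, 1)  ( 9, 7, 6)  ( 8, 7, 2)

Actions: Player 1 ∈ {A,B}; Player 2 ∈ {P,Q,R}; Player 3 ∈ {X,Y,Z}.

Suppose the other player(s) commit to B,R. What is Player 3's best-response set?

u_3(X vs B,R) = 4
u_3(Y vs B,R) = 1
u_3(Z vs B,R) = 2
max payoff 4 at {X}

argmax u_3 = {X}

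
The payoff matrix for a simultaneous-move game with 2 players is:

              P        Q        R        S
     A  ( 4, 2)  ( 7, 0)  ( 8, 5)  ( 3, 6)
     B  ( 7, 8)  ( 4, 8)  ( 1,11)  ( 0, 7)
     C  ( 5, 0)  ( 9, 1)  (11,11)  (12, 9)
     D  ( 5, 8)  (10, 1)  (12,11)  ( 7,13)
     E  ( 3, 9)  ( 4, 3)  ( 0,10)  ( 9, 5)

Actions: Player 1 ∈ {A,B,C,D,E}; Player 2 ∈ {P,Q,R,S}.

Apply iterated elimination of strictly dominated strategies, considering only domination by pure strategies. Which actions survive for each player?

Remaining: P1:{C,D} P2:{R,S}

P1 drop A (C beats it: P:5>4 Q:9>7 R:11>8 S:12>3)
P1 drop E (C beats it: P:5>3 Q:9>4 R:11>0 S:12>9)
P2 drop P (R beats it: B:11>8 C:11>0 D:11>8)
P1 drop B (C beats it: Q:9>4 R:11>1 S:12>0)
P2 drop Q (R beats it: C:11>1 D:11>1)
P1→{C,D} P2→{R,S}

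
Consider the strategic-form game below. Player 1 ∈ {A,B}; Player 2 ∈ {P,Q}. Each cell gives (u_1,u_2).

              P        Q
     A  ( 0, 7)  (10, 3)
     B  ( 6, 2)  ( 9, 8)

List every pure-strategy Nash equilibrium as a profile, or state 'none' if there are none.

No pure NE.

(A,P): not NE [P1→B gives 6>0]
(A,Q): not NE [P2→P gives 7>3]
(B,P): not NE [P2→Q gives 8>2]
(B,Q): not NE [P1→A gives 10>9]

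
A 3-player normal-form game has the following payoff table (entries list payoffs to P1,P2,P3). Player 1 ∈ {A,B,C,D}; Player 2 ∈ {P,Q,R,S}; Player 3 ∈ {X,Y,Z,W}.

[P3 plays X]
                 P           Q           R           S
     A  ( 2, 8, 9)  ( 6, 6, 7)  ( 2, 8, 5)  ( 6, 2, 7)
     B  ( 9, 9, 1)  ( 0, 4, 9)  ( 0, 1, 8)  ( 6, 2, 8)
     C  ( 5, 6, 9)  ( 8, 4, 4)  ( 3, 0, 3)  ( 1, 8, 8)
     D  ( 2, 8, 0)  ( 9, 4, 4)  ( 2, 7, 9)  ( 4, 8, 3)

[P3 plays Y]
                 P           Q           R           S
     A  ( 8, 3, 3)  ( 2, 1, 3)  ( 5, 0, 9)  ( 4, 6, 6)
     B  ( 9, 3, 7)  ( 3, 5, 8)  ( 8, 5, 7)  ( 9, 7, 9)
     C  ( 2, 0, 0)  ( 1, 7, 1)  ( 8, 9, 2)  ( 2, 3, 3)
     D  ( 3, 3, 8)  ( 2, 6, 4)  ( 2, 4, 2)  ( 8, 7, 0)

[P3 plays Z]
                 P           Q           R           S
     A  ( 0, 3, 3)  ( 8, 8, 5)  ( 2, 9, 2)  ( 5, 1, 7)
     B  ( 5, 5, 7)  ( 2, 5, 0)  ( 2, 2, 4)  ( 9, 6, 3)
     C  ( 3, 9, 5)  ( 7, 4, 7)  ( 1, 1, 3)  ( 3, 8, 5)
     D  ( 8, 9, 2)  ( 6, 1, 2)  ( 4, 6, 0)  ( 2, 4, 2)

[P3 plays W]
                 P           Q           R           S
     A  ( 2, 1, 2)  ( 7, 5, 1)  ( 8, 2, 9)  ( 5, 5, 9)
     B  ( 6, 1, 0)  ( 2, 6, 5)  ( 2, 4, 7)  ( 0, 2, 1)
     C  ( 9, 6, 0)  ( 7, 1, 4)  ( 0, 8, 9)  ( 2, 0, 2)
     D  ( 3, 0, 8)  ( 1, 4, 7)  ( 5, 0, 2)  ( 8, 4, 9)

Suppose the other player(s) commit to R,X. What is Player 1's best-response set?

BR_1 = {C}

u_1(A vs R,X) = 2
u_1(B vs R,X) = 0
u_1(C vs R,X) = 3
u_1(D vs R,X) = 2
max payoff 3 at {C}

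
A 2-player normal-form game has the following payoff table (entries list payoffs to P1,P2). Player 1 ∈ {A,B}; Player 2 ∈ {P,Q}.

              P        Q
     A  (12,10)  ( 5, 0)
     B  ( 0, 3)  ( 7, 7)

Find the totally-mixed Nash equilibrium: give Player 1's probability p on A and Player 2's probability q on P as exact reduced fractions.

P1 mixes 2/7 on A; P2 mixes 1/7 on P

P1 indiff ⇒ q·12+(1-q)·5 = q·0+(1-q)·7 ⇒ q(12) = (1-q)(2) ⇒ q = 1/7
P2 indiff ⇒ p·10+(1-p)·3 = p·0+(1-p)·7 ⇒ p(10) = (1-p)(4) ⇒ p = 2/7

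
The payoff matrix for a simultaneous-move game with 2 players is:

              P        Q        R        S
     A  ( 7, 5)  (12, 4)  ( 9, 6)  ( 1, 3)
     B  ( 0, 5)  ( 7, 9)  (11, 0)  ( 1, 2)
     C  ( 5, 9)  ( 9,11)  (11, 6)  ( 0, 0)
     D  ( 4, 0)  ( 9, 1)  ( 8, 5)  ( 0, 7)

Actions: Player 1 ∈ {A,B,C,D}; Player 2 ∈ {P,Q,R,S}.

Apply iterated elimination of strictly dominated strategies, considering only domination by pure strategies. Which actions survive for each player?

P1 drop D (A beats it: P:7>4 Q:12>9 R:9>8 S:1>0)
P2 drop S (P beats it: A:5>3 B:5>2 C:9>0)
P1→{A,B,C} P2→{P,Q,R}

Remaining: P1:{A,B,C} P2:{P,Q,R}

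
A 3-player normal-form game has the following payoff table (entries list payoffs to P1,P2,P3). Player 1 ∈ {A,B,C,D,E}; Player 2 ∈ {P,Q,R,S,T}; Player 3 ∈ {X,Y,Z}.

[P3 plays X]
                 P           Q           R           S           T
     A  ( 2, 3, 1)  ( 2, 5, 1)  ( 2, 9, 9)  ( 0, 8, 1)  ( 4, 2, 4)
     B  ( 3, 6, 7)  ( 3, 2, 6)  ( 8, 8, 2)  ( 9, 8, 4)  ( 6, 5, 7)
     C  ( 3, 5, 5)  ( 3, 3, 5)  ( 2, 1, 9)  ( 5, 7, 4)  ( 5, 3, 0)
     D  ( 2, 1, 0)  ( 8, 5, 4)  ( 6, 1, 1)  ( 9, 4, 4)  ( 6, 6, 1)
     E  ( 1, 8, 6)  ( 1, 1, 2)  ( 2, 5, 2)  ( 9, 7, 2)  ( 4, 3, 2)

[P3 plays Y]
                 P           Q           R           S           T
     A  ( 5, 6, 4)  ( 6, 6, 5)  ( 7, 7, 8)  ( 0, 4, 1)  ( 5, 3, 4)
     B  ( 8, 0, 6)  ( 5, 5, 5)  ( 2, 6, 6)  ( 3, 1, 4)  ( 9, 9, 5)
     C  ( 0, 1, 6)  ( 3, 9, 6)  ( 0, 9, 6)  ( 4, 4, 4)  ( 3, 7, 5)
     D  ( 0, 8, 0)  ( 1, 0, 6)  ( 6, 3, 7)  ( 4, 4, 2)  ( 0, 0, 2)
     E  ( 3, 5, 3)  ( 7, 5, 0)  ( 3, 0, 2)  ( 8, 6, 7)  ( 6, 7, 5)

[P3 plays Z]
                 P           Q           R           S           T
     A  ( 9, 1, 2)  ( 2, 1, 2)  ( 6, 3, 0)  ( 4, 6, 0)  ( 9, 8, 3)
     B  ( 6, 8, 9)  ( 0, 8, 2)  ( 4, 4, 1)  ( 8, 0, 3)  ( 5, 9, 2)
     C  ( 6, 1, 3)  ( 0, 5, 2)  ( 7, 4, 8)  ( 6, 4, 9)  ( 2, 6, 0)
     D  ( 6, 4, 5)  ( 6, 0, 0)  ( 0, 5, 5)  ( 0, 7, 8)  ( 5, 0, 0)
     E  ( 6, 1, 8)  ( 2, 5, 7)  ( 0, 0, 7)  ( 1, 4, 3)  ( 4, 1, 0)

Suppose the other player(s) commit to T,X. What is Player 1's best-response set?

u_1(A vs T,X) = 4
u_1(B vs T,X) = 6
u_1(C vs T,X) = 5
u_1(D vs T,X) = 6
u_1(E vs T,X) = 4
max payoff 6 at {B,D}

BR_1 = {B,D}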